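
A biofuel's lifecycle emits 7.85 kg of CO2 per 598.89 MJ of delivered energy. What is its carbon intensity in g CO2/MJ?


CI = CO2 * 1000 / E
= 7.85 * 1000 / 598.89
= 13.1076 g CO2/MJ

13.1076 g CO2/MJ


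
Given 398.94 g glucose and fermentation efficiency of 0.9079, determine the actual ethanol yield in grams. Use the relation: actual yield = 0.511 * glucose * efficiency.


Actual ethanol: m = 0.511 * 398.94 * 0.9079
m = 185.0830 g

185.0830 g


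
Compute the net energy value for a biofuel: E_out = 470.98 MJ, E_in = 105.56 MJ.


NEV = E_out - E_in
= 470.98 - 105.56
= 365.4200 MJ

365.4200 MJ


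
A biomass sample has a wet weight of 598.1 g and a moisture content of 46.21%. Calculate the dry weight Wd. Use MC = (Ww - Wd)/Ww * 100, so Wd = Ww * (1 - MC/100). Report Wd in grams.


Wd = Ww * (1 - MC/100)
= 598.1 * (1 - 46.21/100)
= 321.7180 g

321.7180 g


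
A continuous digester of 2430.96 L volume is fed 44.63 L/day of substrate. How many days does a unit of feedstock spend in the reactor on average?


HRT = V / Q
= 2430.96 / 44.63
= 54.4692 days

54.4692 days


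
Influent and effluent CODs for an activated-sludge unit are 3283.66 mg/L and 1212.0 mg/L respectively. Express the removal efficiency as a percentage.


eta = (COD_in - COD_out) / COD_in * 100
= (3283.66 - 1212.0) / 3283.66 * 100
= 63.0900%

63.0900%


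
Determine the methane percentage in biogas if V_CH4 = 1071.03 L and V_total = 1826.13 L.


CH4% = V_CH4 / V_total * 100
= 1071.03 / 1826.13 * 100
= 58.6503%

58.6503%


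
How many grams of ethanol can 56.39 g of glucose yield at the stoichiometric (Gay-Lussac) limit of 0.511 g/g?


Theoretical ethanol yield: m_EtOH = 0.511 * m_glucose
m_EtOH = 0.511 * 56.39 = 28.8153 g

28.8153 g


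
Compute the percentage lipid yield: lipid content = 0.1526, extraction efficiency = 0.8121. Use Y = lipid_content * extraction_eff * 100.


Y = lipid_content * extraction_eff * 100
= 0.1526 * 0.8121 * 100
= 12.3926%

12.3926%


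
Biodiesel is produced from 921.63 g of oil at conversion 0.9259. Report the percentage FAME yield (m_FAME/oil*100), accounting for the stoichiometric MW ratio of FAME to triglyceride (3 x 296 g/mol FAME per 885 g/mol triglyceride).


m_FAME = oil * conv * (3 * 296 / 885) = oil * conv * (888/885)
= 921.63 * 0.9259 * 888 / 885
= 856.2299 g
Y = m_FAME / oil * 100 = conv * (888/885) * 100
= 0.9259 * 888 / 885 * 100
= 92.90%

92.90%


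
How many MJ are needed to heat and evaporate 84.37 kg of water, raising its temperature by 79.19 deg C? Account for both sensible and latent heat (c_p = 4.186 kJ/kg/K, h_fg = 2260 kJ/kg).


E = m_water * (4.186 * dT + 2260) / 1000
= 84.37 * (4.186 * 79.19 + 2260) / 1000
= 218.6440 MJ

218.6440 MJ


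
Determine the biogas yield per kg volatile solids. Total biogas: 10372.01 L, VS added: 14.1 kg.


Y = V / VS
= 10372.01 / 14.1
= 735.6035 L/kg VS

735.6035 L/kg VS


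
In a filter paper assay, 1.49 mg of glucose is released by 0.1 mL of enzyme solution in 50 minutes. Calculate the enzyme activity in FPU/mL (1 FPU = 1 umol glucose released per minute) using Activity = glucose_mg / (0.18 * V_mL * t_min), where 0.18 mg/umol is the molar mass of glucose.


Activity = glucose_mg / (0.18 mg/umol * V_mL * t_min)
= 1.49 / (0.18 * 0.1 * 50)
= 1.6556 FPU/mL

1.6556 FPU/mL


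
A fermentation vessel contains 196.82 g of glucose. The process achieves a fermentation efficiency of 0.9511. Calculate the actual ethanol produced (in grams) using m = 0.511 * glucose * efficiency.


Actual ethanol: m = 0.511 * 196.82 * 0.9511
m = 95.6569 g

95.6569 g


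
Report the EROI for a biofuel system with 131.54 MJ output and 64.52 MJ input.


EROI = E_out / E_in
= 131.54 / 64.52
= 2.0387

2.0387


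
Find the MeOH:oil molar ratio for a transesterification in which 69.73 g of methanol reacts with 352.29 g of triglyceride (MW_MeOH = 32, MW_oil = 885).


Molar ratio = n_MeOH / n_oil = (MeOH/32) / (oil/885) = (MeOH * 885) / (32 * oil)
= (69.73 * 885) / (32 * 352.29)
= 5.4741

5.4741


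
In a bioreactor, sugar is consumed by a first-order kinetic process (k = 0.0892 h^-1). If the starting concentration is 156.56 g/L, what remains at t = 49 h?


S = S0 * exp(-k * t)
S = 156.56 * exp(-0.0892 * 49)
S = 1.9791 g/L

1.9791 g/L


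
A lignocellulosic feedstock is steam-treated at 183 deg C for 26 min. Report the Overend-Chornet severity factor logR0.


logR0 = log10(t * exp((T - 100) / 14.75))
= log10(26 * exp((183 - 100) / 14.75))
= 3.8588

3.8588


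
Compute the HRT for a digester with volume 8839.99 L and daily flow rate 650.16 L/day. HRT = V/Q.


HRT = V / Q
= 8839.99 / 650.16
= 13.5966 days

13.5966 days


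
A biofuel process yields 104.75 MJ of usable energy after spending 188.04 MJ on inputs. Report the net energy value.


NEV = E_out - E_in
= 104.75 - 188.04
= -83.2900 MJ

-83.2900 MJ


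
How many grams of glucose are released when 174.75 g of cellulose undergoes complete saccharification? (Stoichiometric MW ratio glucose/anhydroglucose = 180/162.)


glucose = cellulose * 180/162
= 174.75 * 180/162
= 194.1667 g

194.1667 g


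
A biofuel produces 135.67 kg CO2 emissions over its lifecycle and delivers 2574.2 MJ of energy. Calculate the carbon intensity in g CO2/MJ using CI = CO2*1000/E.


CI = CO2 * 1000 / E
= 135.67 * 1000 / 2574.2
= 52.7038 g CO2/MJ

52.7038 g CO2/MJ


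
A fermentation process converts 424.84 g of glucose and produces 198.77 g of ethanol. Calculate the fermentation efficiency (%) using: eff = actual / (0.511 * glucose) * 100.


Fermentation efficiency = (actual / (0.511 * glucose)) * 100
= (198.77 / (0.511 * 424.84)) * 100
= 91.5597%

91.5597%


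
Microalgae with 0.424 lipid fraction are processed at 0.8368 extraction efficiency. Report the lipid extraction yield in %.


Y = lipid_content * extraction_eff * 100
= 0.424 * 0.8368 * 100
= 35.4803%

35.4803%


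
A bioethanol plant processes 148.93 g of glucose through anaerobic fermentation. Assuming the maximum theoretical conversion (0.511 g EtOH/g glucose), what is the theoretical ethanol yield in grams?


Theoretical ethanol yield: m_EtOH = 0.511 * m_glucose
m_EtOH = 0.511 * 148.93 = 76.1032 g

76.1032 g


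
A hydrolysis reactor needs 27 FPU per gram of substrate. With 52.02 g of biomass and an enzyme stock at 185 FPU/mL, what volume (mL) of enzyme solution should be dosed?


V = dosage * m_sub / activity
V = 27 * 52.02 / 185
V = 7.5921 mL

7.5921 mL


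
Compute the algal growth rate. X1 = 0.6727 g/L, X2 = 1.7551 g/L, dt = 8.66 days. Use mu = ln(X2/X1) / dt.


mu = ln(X2/X1) / dt
= ln(1.7551/0.6727) / 8.66
= 0.1107 per day

0.1107 per day


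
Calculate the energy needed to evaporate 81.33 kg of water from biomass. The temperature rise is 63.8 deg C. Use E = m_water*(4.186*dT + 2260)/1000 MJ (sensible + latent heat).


E = m_water * (4.186 * dT + 2260) / 1000
= 81.33 * (4.186 * 63.8 + 2260) / 1000
= 205.5263 MJ

205.5263 MJ


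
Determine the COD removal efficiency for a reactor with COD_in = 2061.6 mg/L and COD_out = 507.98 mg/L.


eta = (COD_in - COD_out) / COD_in * 100
= (2061.6 - 507.98) / 2061.6 * 100
= 75.3599%

75.3599%


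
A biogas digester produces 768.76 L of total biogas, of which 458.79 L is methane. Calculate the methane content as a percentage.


CH4% = V_CH4 / V_total * 100
= 458.79 / 768.76 * 100
= 59.6792%

59.6792%


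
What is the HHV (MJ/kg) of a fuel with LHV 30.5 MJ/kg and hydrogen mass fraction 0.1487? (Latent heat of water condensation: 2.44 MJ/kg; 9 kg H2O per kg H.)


HHV = LHV + H_frac * 9 * 2.44
= 30.5 + 0.1487 * 9 * 2.44
= 33.7655 MJ/kg

33.7655 MJ/kg


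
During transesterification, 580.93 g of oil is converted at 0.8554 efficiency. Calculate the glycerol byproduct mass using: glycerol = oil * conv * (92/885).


glycerol = oil * conv * (92/885)
= 580.93 * 0.8554 * 92 / 885
= 51.6580 g

51.6580 g


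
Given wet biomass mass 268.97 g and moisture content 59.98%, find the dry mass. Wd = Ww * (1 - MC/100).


Wd = Ww * (1 - MC/100)
= 268.97 * (1 - 59.98/100)
= 107.6418 g

107.6418 g


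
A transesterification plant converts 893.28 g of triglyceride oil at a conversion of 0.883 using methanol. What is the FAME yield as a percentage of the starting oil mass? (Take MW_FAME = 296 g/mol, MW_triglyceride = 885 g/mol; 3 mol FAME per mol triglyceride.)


m_FAME = oil * conv * (3 * 296 / 885) = oil * conv * (888/885)
= 893.28 * 0.883 * 888 / 885
= 791.4400 g
Y = m_FAME / oil * 100 = conv * (888/885) * 100
= 0.883 * 888 / 885 * 100
= 88.60%

88.60%


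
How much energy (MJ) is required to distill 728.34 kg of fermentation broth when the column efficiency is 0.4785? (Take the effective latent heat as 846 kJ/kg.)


E = m * 846 / (eta * 1000)
= 728.34 * 846 / (0.4785 * 1000)
= 1287.7234 MJ

1287.7234 MJ


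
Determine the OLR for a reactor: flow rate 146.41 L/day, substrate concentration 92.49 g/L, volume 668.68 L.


OLR = Q * S / V
= 146.41 * 92.49 / 668.68
= 20.2510 g/L/day

20.2510 g/L/day


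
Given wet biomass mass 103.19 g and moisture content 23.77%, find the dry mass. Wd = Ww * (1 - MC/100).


Wd = Ww * (1 - MC/100)
= 103.19 * (1 - 23.77/100)
= 78.6617 g

78.6617 g


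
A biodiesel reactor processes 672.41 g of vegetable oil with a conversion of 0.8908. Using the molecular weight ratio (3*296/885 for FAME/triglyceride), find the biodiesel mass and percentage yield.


m_FAME = oil * conv * (3 * 296 / 885) = oil * conv * (888/885)
= 672.41 * 0.8908 * 888 / 885
= 601.0133 g
Y = m_FAME / oil * 100 = conv * (888/885) * 100
= 0.8908 * 888 / 885 * 100
= 89.38%

601.0133 g FAME; Y = 89.38%


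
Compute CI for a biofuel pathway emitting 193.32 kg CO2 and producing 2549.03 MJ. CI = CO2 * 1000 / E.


CI = CO2 * 1000 / E
= 193.32 * 1000 / 2549.03
= 75.8406 g CO2/MJ

75.8406 g CO2/MJ


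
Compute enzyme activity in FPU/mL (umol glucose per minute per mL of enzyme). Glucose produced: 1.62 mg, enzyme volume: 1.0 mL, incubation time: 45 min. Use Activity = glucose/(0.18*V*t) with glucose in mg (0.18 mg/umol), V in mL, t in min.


Activity = glucose_mg / (0.18 mg/umol * V_mL * t_min)
= 1.62 / (0.18 * 1.0 * 45)
= 0.2000 FPU/mL

0.2000 FPU/mL


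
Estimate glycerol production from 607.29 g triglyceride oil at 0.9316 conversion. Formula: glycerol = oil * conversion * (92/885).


glycerol = oil * conv * (92/885)
= 607.29 * 0.9316 * 92 / 885
= 58.8126 g

58.8126 g


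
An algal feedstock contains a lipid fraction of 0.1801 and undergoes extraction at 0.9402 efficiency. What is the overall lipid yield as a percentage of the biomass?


Y = lipid_content * extraction_eff * 100
= 0.1801 * 0.9402 * 100
= 16.9330%

16.9330%


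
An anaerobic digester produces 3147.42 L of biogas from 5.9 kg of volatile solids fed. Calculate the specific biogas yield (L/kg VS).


Y = V / VS
= 3147.42 / 5.9
= 533.4610 L/kg VS

533.4610 L/kg VS


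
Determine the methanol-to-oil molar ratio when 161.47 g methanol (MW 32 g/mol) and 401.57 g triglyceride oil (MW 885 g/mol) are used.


Molar ratio = n_MeOH / n_oil = (MeOH/32) / (oil/885) = (MeOH * 885) / (32 * oil)
= (161.47 * 885) / (32 * 401.57)
= 11.1205

11.1205


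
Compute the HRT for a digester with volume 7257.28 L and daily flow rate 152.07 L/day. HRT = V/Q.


HRT = V / Q
= 7257.28 / 152.07
= 47.7233 days

47.7233 days


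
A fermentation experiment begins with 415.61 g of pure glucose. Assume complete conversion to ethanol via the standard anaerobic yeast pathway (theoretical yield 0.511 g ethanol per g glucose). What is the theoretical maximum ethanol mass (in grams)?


Theoretical ethanol yield: m_EtOH = 0.511 * m_glucose
m_EtOH = 0.511 * 415.61 = 212.3767 g

212.3767 g


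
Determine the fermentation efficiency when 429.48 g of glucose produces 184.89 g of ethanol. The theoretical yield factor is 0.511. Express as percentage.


Fermentation efficiency = (actual / (0.511 * glucose)) * 100
= (184.89 / (0.511 * 429.48)) * 100
= 84.2461%

84.2461%


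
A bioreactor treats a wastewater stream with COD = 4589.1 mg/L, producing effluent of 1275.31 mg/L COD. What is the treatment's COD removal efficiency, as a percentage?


eta = (COD_in - COD_out) / COD_in * 100
= (4589.1 - 1275.31) / 4589.1 * 100
= 72.2100%

72.2100%


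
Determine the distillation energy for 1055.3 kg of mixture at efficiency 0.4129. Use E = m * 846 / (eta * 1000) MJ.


E = m * 846 / (eta * 1000)
= 1055.3 * 846 / (0.4129 * 1000)
= 2162.2277 MJ

2162.2277 MJ


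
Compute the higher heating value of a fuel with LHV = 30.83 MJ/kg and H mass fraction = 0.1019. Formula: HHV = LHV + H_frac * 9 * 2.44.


HHV = LHV + H_frac * 9 * 2.44
= 30.83 + 0.1019 * 9 * 2.44
= 33.0677 MJ/kg

33.0677 MJ/kg


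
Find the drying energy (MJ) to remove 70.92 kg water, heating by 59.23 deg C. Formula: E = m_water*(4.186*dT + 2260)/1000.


E = m_water * (4.186 * dT + 2260) / 1000
= 70.92 * (4.186 * 59.23 + 2260) / 1000
= 177.8629 MJ

177.8629 MJ


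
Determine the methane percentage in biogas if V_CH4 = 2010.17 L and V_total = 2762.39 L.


CH4% = V_CH4 / V_total * 100
= 2010.17 / 2762.39 * 100
= 72.7692%

72.7692%


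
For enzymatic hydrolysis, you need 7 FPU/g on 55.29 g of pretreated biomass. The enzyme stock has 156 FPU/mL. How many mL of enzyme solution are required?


V = dosage * m_sub / activity
V = 7 * 55.29 / 156
V = 2.4810 mL

2.4810 mL


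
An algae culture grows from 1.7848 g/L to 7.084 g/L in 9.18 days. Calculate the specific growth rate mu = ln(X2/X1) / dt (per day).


mu = ln(X2/X1) / dt
= ln(7.084/1.7848) / 9.18
= 0.1502 per day

0.1502 per day


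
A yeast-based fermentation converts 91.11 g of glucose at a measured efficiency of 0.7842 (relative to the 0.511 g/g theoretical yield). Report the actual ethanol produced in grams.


Actual ethanol: m = 0.511 * 91.11 * 0.7842
m = 36.5102 g

36.5102 g


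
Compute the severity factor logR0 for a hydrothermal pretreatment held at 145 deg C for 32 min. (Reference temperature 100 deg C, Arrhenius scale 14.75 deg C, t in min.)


logR0 = log10(t * exp((T - 100) / 14.75))
= log10(32 * exp((145 - 100) / 14.75))
= 2.8301

2.8301


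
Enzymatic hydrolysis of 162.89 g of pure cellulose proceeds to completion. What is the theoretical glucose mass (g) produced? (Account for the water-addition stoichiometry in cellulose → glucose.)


glucose = cellulose * 180/162
= 162.89 * 180/162
= 180.9889 g

180.9889 g


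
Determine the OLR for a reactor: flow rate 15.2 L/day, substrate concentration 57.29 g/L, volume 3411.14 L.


OLR = Q * S / V
= 15.2 * 57.29 / 3411.14
= 0.2553 g/L/day

0.2553 g/L/day


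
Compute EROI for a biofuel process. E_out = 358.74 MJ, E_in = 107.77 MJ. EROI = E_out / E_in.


EROI = E_out / E_in
= 358.74 / 107.77
= 3.3288

3.3288


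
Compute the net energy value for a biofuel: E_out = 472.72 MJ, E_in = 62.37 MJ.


NEV = E_out - E_in
= 472.72 - 62.37
= 410.3500 MJ

410.3500 MJ


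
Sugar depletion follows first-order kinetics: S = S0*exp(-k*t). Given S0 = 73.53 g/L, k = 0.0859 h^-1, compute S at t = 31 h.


S = S0 * exp(-k * t)
S = 73.53 * exp(-0.0859 * 31)
S = 5.1284 g/L

5.1284 g/L


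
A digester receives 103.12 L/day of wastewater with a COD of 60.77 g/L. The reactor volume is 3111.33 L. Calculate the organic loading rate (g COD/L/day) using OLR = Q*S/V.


OLR = Q * S / V
= 103.12 * 60.77 / 3111.33
= 2.0141 g/L/day

2.0141 g/L/day


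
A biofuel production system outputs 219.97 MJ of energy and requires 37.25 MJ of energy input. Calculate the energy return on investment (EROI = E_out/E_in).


EROI = E_out / E_in
= 219.97 / 37.25
= 5.9052

5.9052


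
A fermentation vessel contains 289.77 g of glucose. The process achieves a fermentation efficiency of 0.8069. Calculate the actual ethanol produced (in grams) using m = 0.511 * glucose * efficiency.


Actual ethanol: m = 0.511 * 289.77 * 0.8069
m = 119.4797 g

119.4797 g


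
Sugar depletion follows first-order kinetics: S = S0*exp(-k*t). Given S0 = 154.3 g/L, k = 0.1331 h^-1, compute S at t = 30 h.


S = S0 * exp(-k * t)
S = 154.3 * exp(-0.1331 * 30)
S = 2.8460 g/L

2.8460 g/L


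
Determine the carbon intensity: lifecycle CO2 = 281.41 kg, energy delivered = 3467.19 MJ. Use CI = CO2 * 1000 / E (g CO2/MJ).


CI = CO2 * 1000 / E
= 281.41 * 1000 / 3467.19
= 81.1637 g CO2/MJ

81.1637 g CO2/MJ


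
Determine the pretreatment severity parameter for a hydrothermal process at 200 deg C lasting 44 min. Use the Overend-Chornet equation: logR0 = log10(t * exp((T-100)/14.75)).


logR0 = log10(t * exp((T - 100) / 14.75))
= log10(44 * exp((200 - 100) / 14.75))
= 4.5878

4.5878


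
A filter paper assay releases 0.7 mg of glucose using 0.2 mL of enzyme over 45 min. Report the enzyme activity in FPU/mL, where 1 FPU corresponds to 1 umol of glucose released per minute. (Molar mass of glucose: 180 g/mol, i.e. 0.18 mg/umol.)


Activity = glucose_mg / (0.18 mg/umol * V_mL * t_min)
= 0.7 / (0.18 * 0.2 * 45)
= 0.4321 FPU/mL

0.4321 FPU/mL


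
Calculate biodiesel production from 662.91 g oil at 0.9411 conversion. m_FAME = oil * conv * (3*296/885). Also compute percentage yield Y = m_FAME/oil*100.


m_FAME = oil * conv * (3 * 296 / 885) = oil * conv * (888/885)
= 662.91 * 0.9411 * 888 / 885
= 625.9794 g
Y = m_FAME / oil * 100 = conv * (888/885) * 100
= 0.9411 * 888 / 885 * 100
= 94.43%

625.9794 g FAME; Y = 94.43%


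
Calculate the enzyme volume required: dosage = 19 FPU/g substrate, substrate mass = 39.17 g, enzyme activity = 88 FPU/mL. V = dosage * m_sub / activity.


V = dosage * m_sub / activity
V = 19 * 39.17 / 88
V = 8.4572 mL

8.4572 mL


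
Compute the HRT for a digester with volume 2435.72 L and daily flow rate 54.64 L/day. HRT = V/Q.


HRT = V / Q
= 2435.72 / 54.64
= 44.5776 days

44.5776 days


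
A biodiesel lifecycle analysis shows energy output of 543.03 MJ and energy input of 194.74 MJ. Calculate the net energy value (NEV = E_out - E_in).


NEV = E_out - E_in
= 543.03 - 194.74
= 348.2900 MJ

348.2900 MJ


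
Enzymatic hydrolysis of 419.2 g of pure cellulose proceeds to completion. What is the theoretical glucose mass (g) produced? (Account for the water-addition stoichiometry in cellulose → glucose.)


glucose = cellulose * 180/162
= 419.2 * 180/162
= 465.7778 g

465.7778 g


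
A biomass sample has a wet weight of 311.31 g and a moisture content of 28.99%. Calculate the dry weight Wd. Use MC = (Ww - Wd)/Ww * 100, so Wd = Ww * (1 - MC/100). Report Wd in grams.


Wd = Ww * (1 - MC/100)
= 311.31 * (1 - 28.99/100)
= 221.0612 g

221.0612 g


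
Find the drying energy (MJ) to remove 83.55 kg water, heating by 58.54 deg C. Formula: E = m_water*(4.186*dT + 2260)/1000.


E = m_water * (4.186 * dT + 2260) / 1000
= 83.55 * (4.186 * 58.54 + 2260) / 1000
= 209.2968 MJ

209.2968 MJ


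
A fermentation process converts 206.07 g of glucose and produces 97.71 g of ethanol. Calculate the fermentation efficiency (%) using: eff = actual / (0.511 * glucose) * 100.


Fermentation efficiency = (actual / (0.511 * glucose)) * 100
= (97.71 / (0.511 * 206.07)) * 100
= 92.7905%

92.7905%


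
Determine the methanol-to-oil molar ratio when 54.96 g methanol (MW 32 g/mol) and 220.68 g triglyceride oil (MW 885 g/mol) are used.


Molar ratio = n_MeOH / n_oil = (MeOH/32) / (oil/885) = (MeOH * 885) / (32 * oil)
= (54.96 * 885) / (32 * 220.68)
= 6.8877

6.8877


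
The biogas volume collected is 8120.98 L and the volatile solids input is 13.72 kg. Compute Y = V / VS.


Y = V / VS
= 8120.98 / 13.72
= 591.9082 L/kg VS

591.9082 L/kg VS


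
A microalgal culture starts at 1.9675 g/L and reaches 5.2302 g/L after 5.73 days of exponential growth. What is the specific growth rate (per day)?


mu = ln(X2/X1) / dt
= ln(5.2302/1.9675) / 5.73
= 0.1706 per day

0.1706 per day


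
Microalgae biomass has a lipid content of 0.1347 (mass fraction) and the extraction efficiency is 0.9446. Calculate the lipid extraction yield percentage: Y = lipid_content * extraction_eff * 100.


Y = lipid_content * extraction_eff * 100
= 0.1347 * 0.9446 * 100
= 12.7238%

12.7238%


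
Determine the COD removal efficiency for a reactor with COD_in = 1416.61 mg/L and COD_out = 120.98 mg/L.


eta = (COD_in - COD_out) / COD_in * 100
= (1416.61 - 120.98) / 1416.61 * 100
= 91.4599%

91.4599%


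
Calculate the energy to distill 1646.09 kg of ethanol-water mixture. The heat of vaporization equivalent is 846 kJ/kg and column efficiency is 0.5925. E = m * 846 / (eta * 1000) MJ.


E = m * 846 / (eta * 1000)
= 1646.09 * 846 / (0.5925 * 1000)
= 2350.3665 MJ

2350.3665 MJ


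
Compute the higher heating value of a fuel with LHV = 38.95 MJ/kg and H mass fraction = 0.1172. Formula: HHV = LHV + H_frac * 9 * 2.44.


HHV = LHV + H_frac * 9 * 2.44
= 38.95 + 0.1172 * 9 * 2.44
= 41.5237 MJ/kg

41.5237 MJ/kg


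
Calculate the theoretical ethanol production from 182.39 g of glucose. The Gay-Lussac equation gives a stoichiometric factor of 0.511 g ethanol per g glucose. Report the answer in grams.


Theoretical ethanol yield: m_EtOH = 0.511 * m_glucose
m_EtOH = 0.511 * 182.39 = 93.2013 g

93.2013 g


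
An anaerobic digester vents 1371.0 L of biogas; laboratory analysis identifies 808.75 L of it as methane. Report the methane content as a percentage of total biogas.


CH4% = V_CH4 / V_total * 100
= 808.75 / 1371.0 * 100
= 58.9898%

58.9898%


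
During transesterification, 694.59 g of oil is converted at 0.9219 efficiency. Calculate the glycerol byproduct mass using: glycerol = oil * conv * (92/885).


glycerol = oil * conv * (92/885)
= 694.59 * 0.9219 * 92 / 885
= 66.5667 g

66.5667 g


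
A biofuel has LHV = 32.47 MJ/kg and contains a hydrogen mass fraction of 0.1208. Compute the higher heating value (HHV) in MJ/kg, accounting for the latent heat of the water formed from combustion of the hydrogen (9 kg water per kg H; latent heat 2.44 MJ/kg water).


HHV = LHV + H_frac * 9 * 2.44
= 32.47 + 0.1208 * 9 * 2.44
= 35.1228 MJ/kg

35.1228 MJ/kg


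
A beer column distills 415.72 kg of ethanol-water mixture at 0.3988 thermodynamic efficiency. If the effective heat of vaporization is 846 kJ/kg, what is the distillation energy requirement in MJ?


E = m * 846 / (eta * 1000)
= 415.72 * 846 / (0.3988 * 1000)
= 881.8935 MJ

881.8935 MJ


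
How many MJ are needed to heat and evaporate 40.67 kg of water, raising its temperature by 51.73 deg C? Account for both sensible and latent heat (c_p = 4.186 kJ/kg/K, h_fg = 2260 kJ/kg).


E = m_water * (4.186 * dT + 2260) / 1000
= 40.67 * (4.186 * 51.73 + 2260) / 1000
= 100.7210 MJ

100.7210 MJ


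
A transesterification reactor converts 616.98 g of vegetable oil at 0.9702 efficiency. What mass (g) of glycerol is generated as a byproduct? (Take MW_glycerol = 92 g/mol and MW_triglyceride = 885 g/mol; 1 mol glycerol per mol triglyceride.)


glycerol = oil * conv * (92/885)
= 616.98 * 0.9702 * 92 / 885
= 62.2267 g

62.2267 g


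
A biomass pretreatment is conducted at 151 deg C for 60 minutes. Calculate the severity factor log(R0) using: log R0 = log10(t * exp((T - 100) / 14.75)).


logR0 = log10(t * exp((T - 100) / 14.75))
= log10(60 * exp((151 - 100) / 14.75))
= 3.2798

3.2798


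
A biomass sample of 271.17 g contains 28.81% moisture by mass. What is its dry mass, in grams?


Wd = Ww * (1 - MC/100)
= 271.17 * (1 - 28.81/100)
= 193.0459 g

193.0459 g


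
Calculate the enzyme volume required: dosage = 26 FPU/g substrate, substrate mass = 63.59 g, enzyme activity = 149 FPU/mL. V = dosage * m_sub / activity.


V = dosage * m_sub / activity
V = 26 * 63.59 / 149
V = 11.0962 mL

11.0962 mL


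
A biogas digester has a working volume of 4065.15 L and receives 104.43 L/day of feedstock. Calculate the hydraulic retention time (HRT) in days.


HRT = V / Q
= 4065.15 / 104.43
= 38.9270 days

38.9270 days


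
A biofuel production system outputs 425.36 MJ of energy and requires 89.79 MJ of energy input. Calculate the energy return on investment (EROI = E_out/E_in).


EROI = E_out / E_in
= 425.36 / 89.79
= 4.7373

4.7373


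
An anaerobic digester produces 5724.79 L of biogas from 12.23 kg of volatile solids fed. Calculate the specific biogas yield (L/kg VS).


Y = V / VS
= 5724.79 / 12.23
= 468.0940 L/kg VS

468.0940 L/kg VS


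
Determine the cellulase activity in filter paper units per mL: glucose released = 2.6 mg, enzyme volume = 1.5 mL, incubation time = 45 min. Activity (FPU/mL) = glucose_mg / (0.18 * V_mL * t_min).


Activity = glucose_mg / (0.18 mg/umol * V_mL * t_min)
= 2.6 / (0.18 * 1.5 * 45)
= 0.2140 FPU/mL

0.2140 FPU/mL


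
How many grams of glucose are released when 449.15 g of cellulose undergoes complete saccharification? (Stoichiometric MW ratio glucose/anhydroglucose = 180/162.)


glucose = cellulose * 180/162
= 449.15 * 180/162
= 499.0556 g

499.0556 g


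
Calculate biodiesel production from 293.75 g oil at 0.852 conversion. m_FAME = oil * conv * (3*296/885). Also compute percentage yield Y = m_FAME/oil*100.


m_FAME = oil * conv * (3 * 296 / 885) = oil * conv * (888/885)
= 293.75 * 0.852 * 888 / 885
= 251.1234 g
Y = m_FAME / oil * 100 = conv * (888/885) * 100
= 0.852 * 888 / 885 * 100
= 85.49%

251.1234 g FAME; Y = 85.49%


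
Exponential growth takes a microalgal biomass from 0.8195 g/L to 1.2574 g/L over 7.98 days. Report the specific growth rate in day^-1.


mu = ln(X2/X1) / dt
= ln(1.2574/0.8195) / 7.98
= 0.0536 per day

0.0536 per day


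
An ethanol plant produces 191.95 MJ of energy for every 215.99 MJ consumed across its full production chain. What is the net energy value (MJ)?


NEV = E_out - E_in
= 191.95 - 215.99
= -24.0400 MJ

-24.0400 MJ


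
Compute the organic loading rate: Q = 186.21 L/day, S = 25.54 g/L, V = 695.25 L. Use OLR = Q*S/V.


OLR = Q * S / V
= 186.21 * 25.54 / 695.25
= 6.8404 g/L/day

6.8404 g/L/day


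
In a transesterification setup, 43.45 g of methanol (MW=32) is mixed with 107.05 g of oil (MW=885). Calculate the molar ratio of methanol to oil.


Molar ratio = n_MeOH / n_oil = (MeOH/32) / (oil/885) = (MeOH * 885) / (32 * oil)
= (43.45 * 885) / (32 * 107.05)
= 11.2253

11.2253


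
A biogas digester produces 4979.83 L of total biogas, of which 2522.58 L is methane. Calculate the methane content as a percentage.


CH4% = V_CH4 / V_total * 100
= 2522.58 / 4979.83 * 100
= 50.6559%

50.6559%


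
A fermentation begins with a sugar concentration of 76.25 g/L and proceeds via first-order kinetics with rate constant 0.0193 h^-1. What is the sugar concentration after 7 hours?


S = S0 * exp(-k * t)
S = 76.25 * exp(-0.0193 * 7)
S = 66.6142 g/L

66.6142 g/L


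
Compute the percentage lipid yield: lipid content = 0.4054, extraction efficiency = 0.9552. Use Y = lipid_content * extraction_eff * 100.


Y = lipid_content * extraction_eff * 100
= 0.4054 * 0.9552 * 100
= 38.7238%

38.7238%


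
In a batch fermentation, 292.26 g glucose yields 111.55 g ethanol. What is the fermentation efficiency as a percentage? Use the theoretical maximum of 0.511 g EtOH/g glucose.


Fermentation efficiency = (actual / (0.511 * glucose)) * 100
= (111.55 / (0.511 * 292.26)) * 100
= 74.6929%

74.6929%


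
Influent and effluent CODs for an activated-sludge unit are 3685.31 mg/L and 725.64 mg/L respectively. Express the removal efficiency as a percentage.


eta = (COD_in - COD_out) / COD_in * 100
= (3685.31 - 725.64) / 3685.31 * 100
= 80.3099%

80.3099%


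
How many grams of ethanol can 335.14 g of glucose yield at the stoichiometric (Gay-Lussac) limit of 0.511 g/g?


Theoretical ethanol yield: m_EtOH = 0.511 * m_glucose
m_EtOH = 0.511 * 335.14 = 171.2565 g

171.2565 g


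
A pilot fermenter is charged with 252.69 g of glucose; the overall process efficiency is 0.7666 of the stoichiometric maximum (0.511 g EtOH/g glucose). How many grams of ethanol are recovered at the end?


Actual ethanol: m = 0.511 * 252.69 * 0.7666
m = 98.9869 g

98.9869 g


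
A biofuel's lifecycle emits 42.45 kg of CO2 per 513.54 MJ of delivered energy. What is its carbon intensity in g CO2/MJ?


CI = CO2 * 1000 / E
= 42.45 * 1000 / 513.54
= 82.6615 g CO2/MJ

82.6615 g CO2/MJ


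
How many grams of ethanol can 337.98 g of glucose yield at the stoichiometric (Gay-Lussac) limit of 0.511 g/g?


Theoretical ethanol yield: m_EtOH = 0.511 * m_glucose
m_EtOH = 0.511 * 337.98 = 172.7078 g

172.7078 g


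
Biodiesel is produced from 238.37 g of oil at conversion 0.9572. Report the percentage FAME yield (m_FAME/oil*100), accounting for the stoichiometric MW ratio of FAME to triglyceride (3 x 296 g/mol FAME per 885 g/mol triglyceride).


m_FAME = oil * conv * (3 * 296 / 885) = oil * conv * (888/885)
= 238.37 * 0.9572 * 888 / 885
= 228.9412 g
Y = m_FAME / oil * 100 = conv * (888/885) * 100
= 0.9572 * 888 / 885 * 100
= 96.04%

96.04%


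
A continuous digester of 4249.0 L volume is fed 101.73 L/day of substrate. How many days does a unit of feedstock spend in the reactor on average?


HRT = V / Q
= 4249.0 / 101.73
= 41.7674 days

41.7674 days


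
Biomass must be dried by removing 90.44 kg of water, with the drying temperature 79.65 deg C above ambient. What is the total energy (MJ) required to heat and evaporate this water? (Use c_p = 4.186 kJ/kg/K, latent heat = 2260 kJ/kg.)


E = m_water * (4.186 * dT + 2260) / 1000
= 90.44 * (4.186 * 79.65 + 2260) / 1000
= 234.5484 MJ

234.5484 MJ


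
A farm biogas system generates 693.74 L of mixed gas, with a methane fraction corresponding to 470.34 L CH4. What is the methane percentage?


CH4% = V_CH4 / V_total * 100
= 470.34 / 693.74 * 100
= 67.7977%

67.7977%


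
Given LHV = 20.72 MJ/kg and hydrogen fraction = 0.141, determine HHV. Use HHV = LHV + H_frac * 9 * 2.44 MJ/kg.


HHV = LHV + H_frac * 9 * 2.44
= 20.72 + 0.141 * 9 * 2.44
= 23.8164 MJ/kg

23.8164 MJ/kg


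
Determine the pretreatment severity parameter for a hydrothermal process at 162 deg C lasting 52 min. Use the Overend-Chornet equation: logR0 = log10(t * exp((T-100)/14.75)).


logR0 = log10(t * exp((T - 100) / 14.75))
= log10(52 * exp((162 - 100) / 14.75))
= 3.5415

3.5415


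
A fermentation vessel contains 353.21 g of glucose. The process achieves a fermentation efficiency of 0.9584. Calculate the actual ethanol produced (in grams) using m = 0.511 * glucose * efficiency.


Actual ethanol: m = 0.511 * 353.21 * 0.9584
m = 172.9819 g

172.9819 g


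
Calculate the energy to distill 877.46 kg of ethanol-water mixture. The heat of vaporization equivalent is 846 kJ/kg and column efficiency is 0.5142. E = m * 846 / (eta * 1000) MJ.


E = m * 846 / (eta * 1000)
= 877.46 * 846 / (0.5142 * 1000)
= 1443.6623 MJ

1443.6623 MJ


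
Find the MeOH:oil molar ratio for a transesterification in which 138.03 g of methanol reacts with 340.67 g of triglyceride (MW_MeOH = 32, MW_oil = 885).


Molar ratio = n_MeOH / n_oil = (MeOH/32) / (oil/885) = (MeOH * 885) / (32 * oil)
= (138.03 * 885) / (32 * 340.67)
= 11.2055

11.2055


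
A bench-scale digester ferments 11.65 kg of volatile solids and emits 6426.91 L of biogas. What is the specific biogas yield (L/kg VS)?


Y = V / VS
= 6426.91 / 11.65
= 551.6661 L/kg VS

551.6661 L/kg VS


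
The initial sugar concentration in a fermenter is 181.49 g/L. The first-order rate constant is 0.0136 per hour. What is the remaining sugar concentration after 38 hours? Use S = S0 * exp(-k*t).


S = S0 * exp(-k * t)
S = 181.49 * exp(-0.0136 * 38)
S = 108.2454 g/L

108.2454 g/L


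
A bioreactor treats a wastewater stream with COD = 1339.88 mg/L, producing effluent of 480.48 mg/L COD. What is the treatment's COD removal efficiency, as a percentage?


eta = (COD_in - COD_out) / COD_in * 100
= (1339.88 - 480.48) / 1339.88 * 100
= 64.1401%

64.1401%


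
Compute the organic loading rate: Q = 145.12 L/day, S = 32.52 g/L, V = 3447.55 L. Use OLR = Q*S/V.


OLR = Q * S / V
= 145.12 * 32.52 / 3447.55
= 1.3689 g/L/day

1.3689 g/L/day


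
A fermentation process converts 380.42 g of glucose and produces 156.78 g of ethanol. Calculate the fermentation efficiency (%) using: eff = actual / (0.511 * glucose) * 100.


Fermentation efficiency = (actual / (0.511 * glucose)) * 100
= (156.78 / (0.511 * 380.42)) * 100
= 80.6504%

80.6504%


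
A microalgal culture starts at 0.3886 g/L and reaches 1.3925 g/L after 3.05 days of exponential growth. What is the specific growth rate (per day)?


mu = ln(X2/X1) / dt
= ln(1.3925/0.3886) / 3.05
= 0.4185 per day

0.4185 per day


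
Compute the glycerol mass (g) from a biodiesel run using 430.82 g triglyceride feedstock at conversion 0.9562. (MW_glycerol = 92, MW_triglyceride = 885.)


glycerol = oil * conv * (92/885)
= 430.82 * 0.9562 * 92 / 885
= 42.8242 g

42.8242 g


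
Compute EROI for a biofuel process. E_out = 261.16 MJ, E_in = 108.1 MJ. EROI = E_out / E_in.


EROI = E_out / E_in
= 261.16 / 108.1
= 2.4159

2.4159


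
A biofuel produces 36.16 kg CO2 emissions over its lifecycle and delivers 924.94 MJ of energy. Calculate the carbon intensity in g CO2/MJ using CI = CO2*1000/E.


CI = CO2 * 1000 / E
= 36.16 * 1000 / 924.94
= 39.0944 g CO2/MJ

39.0944 g CO2/MJ


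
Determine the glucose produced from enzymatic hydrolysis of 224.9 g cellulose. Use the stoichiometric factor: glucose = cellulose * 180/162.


glucose = cellulose * 180/162
= 224.9 * 180/162
= 249.8889 g

249.8889 g


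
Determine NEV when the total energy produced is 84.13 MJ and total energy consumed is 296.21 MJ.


NEV = E_out - E_in
= 84.13 - 296.21
= -212.0800 MJ

-212.0800 MJ


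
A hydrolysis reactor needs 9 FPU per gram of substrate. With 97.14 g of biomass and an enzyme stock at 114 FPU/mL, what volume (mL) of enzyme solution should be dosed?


V = dosage * m_sub / activity
V = 9 * 97.14 / 114
V = 7.6689 mL

7.6689 mL


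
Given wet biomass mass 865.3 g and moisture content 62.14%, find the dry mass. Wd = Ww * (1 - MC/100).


Wd = Ww * (1 - MC/100)
= 865.3 * (1 - 62.14/100)
= 327.6026 g

327.6026 g


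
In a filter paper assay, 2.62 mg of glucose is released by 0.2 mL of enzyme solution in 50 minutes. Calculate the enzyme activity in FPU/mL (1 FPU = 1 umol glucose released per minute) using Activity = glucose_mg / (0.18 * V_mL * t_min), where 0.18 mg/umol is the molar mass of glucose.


Activity = glucose_mg / (0.18 mg/umol * V_mL * t_min)
= 2.62 / (0.18 * 0.2 * 50)
= 1.4556 FPU/mL

1.4556 FPU/mL


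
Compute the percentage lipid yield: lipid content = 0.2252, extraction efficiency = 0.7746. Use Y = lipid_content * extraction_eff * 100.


Y = lipid_content * extraction_eff * 100
= 0.2252 * 0.7746 * 100
= 17.4440%

17.4440%


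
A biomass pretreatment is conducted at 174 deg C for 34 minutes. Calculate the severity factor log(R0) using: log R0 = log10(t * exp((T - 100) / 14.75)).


logR0 = log10(t * exp((T - 100) / 14.75))
= log10(34 * exp((174 - 100) / 14.75))
= 3.7103

3.7103


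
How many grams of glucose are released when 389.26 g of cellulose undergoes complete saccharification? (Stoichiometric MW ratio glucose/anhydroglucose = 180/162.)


glucose = cellulose * 180/162
= 389.26 * 180/162
= 432.5111 g

432.5111 g


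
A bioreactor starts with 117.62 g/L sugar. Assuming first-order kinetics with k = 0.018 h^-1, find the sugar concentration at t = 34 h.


S = S0 * exp(-k * t)
S = 117.62 * exp(-0.018 * 34)
S = 63.7812 g/L

63.7812 g/L


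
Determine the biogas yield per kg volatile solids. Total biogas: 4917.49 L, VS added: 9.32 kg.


Y = V / VS
= 4917.49 / 9.32
= 527.6277 L/kg VS

527.6277 L/kg VS


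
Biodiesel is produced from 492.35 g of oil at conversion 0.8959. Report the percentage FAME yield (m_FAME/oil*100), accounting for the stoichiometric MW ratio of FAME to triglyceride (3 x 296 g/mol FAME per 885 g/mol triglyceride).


m_FAME = oil * conv * (3 * 296 / 885) = oil * conv * (888/885)
= 492.35 * 0.8959 * 888 / 885
= 442.5916 g
Y = m_FAME / oil * 100 = conv * (888/885) * 100
= 0.8959 * 888 / 885 * 100
= 89.89%

89.89%


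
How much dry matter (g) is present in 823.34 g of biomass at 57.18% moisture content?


Wd = Ww * (1 - MC/100)
= 823.34 * (1 - 57.18/100)
= 352.5542 g

352.5542 g


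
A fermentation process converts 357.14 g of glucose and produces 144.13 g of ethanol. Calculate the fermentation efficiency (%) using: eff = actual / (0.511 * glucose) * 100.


Fermentation efficiency = (actual / (0.511 * glucose)) * 100
= (144.13 / (0.511 * 357.14)) * 100
= 78.9760%

78.9760%


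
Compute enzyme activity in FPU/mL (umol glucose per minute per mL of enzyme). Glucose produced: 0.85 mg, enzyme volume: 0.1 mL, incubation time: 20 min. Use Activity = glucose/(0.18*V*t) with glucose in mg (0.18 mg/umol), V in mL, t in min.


Activity = glucose_mg / (0.18 mg/umol * V_mL * t_min)
= 0.85 / (0.18 * 0.1 * 20)
= 2.3611 FPU/mL

2.3611 FPU/mL


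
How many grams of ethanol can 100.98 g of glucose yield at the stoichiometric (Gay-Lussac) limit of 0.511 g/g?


Theoretical ethanol yield: m_EtOH = 0.511 * m_glucose
m_EtOH = 0.511 * 100.98 = 51.6008 g

51.6008 g


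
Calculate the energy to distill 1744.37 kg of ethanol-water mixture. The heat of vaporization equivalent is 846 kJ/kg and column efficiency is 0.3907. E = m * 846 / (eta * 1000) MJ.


E = m * 846 / (eta * 1000)
= 1744.37 * 846 / (0.3907 * 1000)
= 3777.1616 MJ

3777.1616 MJ


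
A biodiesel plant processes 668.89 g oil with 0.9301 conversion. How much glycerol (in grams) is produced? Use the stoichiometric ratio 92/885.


glycerol = oil * conv * (92/885)
= 668.89 * 0.9301 * 92 / 885
= 64.6739 g

64.6739 g


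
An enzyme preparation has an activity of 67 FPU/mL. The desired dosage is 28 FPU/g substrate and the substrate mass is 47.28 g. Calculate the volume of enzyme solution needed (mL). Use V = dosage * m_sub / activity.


V = dosage * m_sub / activity
V = 28 * 47.28 / 67
V = 19.7588 mL

19.7588 mL


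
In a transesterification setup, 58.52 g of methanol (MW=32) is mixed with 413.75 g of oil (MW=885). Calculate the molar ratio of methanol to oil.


Molar ratio = n_MeOH / n_oil = (MeOH/32) / (oil/885) = (MeOH * 885) / (32 * oil)
= (58.52 * 885) / (32 * 413.75)
= 3.9116

3.9116


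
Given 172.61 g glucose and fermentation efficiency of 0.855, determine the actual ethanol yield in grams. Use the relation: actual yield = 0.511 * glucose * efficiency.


Actual ethanol: m = 0.511 * 172.61 * 0.855
m = 75.4142 g

75.4142 g


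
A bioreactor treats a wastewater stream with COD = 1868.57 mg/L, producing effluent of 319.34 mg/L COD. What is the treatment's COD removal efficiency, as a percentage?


eta = (COD_in - COD_out) / COD_in * 100
= (1868.57 - 319.34) / 1868.57 * 100
= 82.9099%

82.9099%


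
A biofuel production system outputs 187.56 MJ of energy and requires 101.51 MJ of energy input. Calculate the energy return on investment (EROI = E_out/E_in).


EROI = E_out / E_in
= 187.56 / 101.51
= 1.8477

1.8477


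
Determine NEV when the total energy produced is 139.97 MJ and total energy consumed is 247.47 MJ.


NEV = E_out - E_in
= 139.97 - 247.47
= -107.5000 MJ

-107.5000 MJ


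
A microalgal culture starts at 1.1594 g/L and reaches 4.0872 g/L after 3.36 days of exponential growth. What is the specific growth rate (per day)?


mu = ln(X2/X1) / dt
= ln(4.0872/1.1594) / 3.36
= 0.3750 per day

0.3750 per day


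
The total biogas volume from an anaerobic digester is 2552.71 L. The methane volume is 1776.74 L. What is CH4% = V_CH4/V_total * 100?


CH4% = V_CH4 / V_total * 100
= 1776.74 / 2552.71 * 100
= 69.6021%

69.6021%


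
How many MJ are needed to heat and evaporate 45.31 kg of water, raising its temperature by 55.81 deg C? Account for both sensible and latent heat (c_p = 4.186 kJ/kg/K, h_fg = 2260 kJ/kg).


E = m_water * (4.186 * dT + 2260) / 1000
= 45.31 * (4.186 * 55.81 + 2260) / 1000
= 112.9860 MJ

112.9860 MJ
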